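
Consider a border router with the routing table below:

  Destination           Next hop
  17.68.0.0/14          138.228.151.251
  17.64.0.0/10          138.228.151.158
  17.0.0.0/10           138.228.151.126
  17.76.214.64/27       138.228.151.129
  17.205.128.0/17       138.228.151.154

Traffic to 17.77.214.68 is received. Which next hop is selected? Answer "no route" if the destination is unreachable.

Routes whose prefix contains 17.77.214.68:
  17.64.0.0/10 (17.64.0.0 - 17.127.255.255) -> 138.228.151.158
More-specific entries that do NOT match:
  17.76.214.64/27 (17.76.214.64 - 17.76.214.95) does not contain 17.77.214.68
  17.205.128.0/17 (17.205.128.0 - 17.205.255.255) does not contain 17.77.214.68
  17.68.0.0/14 (17.68.0.0 - 17.71.255.255) does not contain 17.77.214.68
Longest matching prefix is /10 -> next hop 138.228.151.158.

138.228.151.158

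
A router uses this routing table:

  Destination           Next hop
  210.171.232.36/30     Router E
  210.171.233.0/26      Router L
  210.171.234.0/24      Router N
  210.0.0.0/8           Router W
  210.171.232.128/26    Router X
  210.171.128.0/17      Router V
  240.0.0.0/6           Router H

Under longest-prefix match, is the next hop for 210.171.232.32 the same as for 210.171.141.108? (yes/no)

210.171.232.32: longest match 210.171.128.0/17 -> Router V
210.171.141.108: longest match 210.171.128.0/17 -> Router V

yes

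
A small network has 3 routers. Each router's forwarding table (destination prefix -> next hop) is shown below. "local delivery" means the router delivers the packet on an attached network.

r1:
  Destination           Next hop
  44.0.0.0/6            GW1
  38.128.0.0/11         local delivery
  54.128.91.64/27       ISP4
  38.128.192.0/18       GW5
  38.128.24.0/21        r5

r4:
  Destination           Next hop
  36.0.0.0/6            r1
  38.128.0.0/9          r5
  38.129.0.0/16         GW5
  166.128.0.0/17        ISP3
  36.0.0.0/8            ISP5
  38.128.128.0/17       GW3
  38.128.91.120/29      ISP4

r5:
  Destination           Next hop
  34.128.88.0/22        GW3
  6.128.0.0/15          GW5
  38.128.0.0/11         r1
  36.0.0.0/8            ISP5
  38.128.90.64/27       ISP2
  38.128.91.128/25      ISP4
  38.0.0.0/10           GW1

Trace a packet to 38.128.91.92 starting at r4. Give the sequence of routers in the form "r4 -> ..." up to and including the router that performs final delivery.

r4 -> r5 -> r1

At r4: longest match for 38.128.91.92 is 38.128.0.0/9 -> r5
At r5: longest match for 38.128.91.92 is 38.128.0.0/11 -> r1
At r1: longest match for 38.128.91.92 is 38.128.0.0/11 -> local delivery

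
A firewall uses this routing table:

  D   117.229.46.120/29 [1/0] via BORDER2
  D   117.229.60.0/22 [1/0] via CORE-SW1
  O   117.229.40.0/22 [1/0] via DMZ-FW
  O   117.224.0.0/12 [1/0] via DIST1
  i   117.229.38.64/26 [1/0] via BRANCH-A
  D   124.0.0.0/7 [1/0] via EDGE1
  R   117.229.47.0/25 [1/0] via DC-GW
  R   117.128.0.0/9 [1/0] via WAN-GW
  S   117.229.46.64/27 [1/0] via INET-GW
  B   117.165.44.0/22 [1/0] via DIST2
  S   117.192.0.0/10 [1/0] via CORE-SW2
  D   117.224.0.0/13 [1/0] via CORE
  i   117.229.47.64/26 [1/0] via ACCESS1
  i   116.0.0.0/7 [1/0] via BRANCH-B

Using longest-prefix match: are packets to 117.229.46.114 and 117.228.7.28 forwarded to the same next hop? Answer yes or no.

117.229.46.114: longest match 117.224.0.0/13 -> CORE
117.228.7.28: longest match 117.224.0.0/13 -> CORE

yes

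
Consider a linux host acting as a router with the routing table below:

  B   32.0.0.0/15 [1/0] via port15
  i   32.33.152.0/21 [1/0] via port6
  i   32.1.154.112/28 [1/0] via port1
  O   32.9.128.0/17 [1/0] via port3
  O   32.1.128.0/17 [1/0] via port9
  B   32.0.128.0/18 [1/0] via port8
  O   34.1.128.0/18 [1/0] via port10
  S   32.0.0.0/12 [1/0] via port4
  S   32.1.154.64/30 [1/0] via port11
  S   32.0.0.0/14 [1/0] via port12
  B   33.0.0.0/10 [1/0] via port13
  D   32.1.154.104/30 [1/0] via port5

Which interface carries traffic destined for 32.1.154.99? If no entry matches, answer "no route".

Routes whose prefix contains 32.1.154.99:
  32.0.0.0/12 (32.0.0.0 - 32.15.255.255) -> port4
  32.0.0.0/14 (32.0.0.0 - 32.3.255.255) -> port12
  32.0.0.0/15 (32.0.0.0 - 32.1.255.255) -> port15
  32.1.128.0/17 (32.1.128.0 - 32.1.255.255) -> port9
More-specific entries that do NOT match:
  32.1.154.64/30 (32.1.154.64 - 32.1.154.67) does not contain 32.1.154.99
  32.1.154.104/30 (32.1.154.104 - 32.1.154.107) does not contain 32.1.154.99
  32.1.154.112/28 (32.1.154.112 - 32.1.154.127) does not contain 32.1.154.99
  32.33.152.0/21 (32.33.152.0 - 32.33.159.255) does not contain 32.1.154.99
  32.0.128.0/18 (32.0.128.0 - 32.0.191.255) does not contain 32.1.154.99
  34.1.128.0/18 (34.1.128.0 - 34.1.191.255) does not contain 32.1.154.99
Longest matching prefix is /17 -> interface port9.

port9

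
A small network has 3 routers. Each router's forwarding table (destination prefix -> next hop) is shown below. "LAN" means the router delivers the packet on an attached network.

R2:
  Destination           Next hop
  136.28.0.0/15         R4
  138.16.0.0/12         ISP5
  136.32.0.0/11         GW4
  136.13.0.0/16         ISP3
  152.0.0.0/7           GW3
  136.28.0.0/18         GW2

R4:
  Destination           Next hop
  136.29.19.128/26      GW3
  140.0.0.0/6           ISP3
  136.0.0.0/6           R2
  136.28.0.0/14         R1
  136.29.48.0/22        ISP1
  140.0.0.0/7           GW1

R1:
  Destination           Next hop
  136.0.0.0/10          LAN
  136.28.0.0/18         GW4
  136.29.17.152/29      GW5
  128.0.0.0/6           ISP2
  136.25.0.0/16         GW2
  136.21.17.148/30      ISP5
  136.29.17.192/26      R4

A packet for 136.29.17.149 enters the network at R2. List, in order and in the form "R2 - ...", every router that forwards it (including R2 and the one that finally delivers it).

R2 - R4 - R1

At R2: longest match for 136.29.17.149 is 136.28.0.0/15 -> R4
At R4: longest match for 136.29.17.149 is 136.28.0.0/14 -> R1
At R1: longest match for 136.29.17.149 is 136.0.0.0/10 -> LAN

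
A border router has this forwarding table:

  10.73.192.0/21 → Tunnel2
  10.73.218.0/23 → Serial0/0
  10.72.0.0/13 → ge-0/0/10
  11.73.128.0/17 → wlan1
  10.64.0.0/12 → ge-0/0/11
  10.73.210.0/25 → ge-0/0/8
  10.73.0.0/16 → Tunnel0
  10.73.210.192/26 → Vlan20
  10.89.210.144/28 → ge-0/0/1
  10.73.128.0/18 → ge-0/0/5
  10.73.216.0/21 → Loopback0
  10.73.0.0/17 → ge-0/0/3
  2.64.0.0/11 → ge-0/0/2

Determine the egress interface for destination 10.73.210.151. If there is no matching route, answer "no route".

Routes whose prefix contains 10.73.210.151:
  10.64.0.0/12 (10.64.0.0 - 10.79.255.255) -> ge-0/0/11
  10.72.0.0/13 (10.72.0.0 - 10.79.255.255) -> ge-0/0/10
  10.73.0.0/16 (10.73.0.0 - 10.73.255.255) -> Tunnel0
More-specific entries that do NOT match:
  10.89.210.144/28 (10.89.210.144 - 10.89.210.159) does not contain 10.73.210.151
  10.73.210.192/26 (10.73.210.192 - 10.73.210.255) does not contain 10.73.210.151
  10.73.210.0/25 (10.73.210.0 - 10.73.210.127) does not contain 10.73.210.151
  10.73.218.0/23 (10.73.218.0 - 10.73.219.255) does not contain 10.73.210.151
  10.73.192.0/21 (10.73.192.0 - 10.73.199.255) does not contain 10.73.210.151
  10.73.216.0/21 (10.73.216.0 - 10.73.223.255) does not contain 10.73.210.151
  10.73.128.0/18 (10.73.128.0 - 10.73.191.255) does not contain 10.73.210.151
  11.73.128.0/17 (11.73.128.0 - 11.73.255.255) does not contain 10.73.210.151
  10.73.0.0/17 (10.73.0.0 - 10.73.127.255) does not contain 10.73.210.151
Longest matching prefix is /16 -> interface Tunnel0.

Tunnel0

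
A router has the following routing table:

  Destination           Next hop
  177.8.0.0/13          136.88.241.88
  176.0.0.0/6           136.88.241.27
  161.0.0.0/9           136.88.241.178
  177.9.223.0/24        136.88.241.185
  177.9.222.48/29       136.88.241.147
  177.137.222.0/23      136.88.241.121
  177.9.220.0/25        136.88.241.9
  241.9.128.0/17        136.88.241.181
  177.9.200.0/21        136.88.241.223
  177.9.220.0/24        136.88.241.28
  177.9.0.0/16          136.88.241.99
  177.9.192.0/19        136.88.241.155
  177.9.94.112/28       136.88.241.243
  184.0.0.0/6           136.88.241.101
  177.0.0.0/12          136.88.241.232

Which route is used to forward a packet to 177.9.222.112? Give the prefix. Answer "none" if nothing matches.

177.9.192.0/19

Entries matching 177.9.222.112:
  176.0.0.0/6 (176.0.0.0 - 179.255.255.255)
  177.0.0.0/12 (177.0.0.0 - 177.15.255.255)
  177.8.0.0/13 (177.8.0.0 - 177.15.255.255)
  177.9.0.0/16 (177.9.0.0 - 177.9.255.255)
  177.9.192.0/19 (177.9.192.0 - 177.9.223.255)
Most specific is 177.9.192.0/19.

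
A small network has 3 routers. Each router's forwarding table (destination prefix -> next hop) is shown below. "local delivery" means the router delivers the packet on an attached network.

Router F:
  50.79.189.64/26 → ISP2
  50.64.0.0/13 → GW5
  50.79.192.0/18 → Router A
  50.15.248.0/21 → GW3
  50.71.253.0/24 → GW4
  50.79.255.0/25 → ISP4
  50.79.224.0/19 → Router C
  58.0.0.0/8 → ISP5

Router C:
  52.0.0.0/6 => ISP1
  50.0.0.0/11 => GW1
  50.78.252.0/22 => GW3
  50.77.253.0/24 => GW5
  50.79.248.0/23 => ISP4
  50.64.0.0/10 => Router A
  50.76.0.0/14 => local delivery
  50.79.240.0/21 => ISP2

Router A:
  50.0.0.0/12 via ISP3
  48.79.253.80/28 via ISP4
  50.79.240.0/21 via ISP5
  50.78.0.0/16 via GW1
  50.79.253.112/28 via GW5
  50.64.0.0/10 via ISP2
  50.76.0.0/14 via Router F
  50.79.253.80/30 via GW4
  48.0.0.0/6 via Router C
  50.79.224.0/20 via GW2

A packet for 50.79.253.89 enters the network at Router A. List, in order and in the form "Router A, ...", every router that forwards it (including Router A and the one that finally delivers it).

Router A, Router F, Router C

At Router A: longest match for 50.79.253.89 is 50.76.0.0/14 -> Router F
At Router F: longest match for 50.79.253.89 is 50.79.224.0/19 -> Router C
At Router C: longest match for 50.79.253.89 is 50.76.0.0/14 -> local delivery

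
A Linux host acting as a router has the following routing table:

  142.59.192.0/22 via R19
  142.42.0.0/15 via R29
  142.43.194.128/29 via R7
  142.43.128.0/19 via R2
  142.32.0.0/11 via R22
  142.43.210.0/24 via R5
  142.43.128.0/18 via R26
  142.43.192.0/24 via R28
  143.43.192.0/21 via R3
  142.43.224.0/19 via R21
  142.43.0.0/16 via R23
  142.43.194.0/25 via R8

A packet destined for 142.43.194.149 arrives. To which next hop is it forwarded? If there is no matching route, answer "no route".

Routes whose prefix contains 142.43.194.149:
  142.32.0.0/11 (142.32.0.0 - 142.63.255.255) -> R22
  142.42.0.0/15 (142.42.0.0 - 142.43.255.255) -> R29
  142.43.0.0/16 (142.43.0.0 - 142.43.255.255) -> R23
More-specific entries that do NOT match:
  142.43.194.128/29 (142.43.194.128 - 142.43.194.135) does not contain 142.43.194.149
  142.43.194.0/25 (142.43.194.0 - 142.43.194.127) does not contain 142.43.194.149
  142.43.210.0/24 (142.43.210.0 - 142.43.210.255) does not contain 142.43.194.149
  142.43.192.0/24 (142.43.192.0 - 142.43.192.255) does not contain 142.43.194.149
  142.59.192.0/22 (142.59.192.0 - 142.59.195.255) does not contain 142.43.194.149
  143.43.192.0/21 (143.43.192.0 - 143.43.199.255) does not contain 142.43.194.149
  142.43.128.0/19 (142.43.128.0 - 142.43.159.255) does not contain 142.43.194.149
  142.43.224.0/19 (142.43.224.0 - 142.43.255.255) does not contain 142.43.194.149
  142.43.128.0/18 (142.43.128.0 - 142.43.191.255) does not contain 142.43.194.149
Longest matching prefix is /16 -> next hop R23.

R23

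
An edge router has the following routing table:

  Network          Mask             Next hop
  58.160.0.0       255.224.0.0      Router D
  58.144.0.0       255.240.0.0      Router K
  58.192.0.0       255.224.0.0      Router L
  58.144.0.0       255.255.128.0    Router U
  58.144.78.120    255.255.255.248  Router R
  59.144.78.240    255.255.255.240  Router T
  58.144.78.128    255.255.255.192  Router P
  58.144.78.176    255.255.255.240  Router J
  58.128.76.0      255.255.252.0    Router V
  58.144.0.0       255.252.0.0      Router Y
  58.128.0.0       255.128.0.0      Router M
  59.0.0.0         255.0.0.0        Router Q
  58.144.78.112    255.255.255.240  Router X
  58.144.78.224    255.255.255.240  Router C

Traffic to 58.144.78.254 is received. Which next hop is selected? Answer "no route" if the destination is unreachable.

Routes whose prefix contains 58.144.78.254:
  58.128.0.0/9 (58.128.0.0 - 58.255.255.255) -> Router M
  58.144.0.0/12 (58.144.0.0 - 58.159.255.255) -> Router K
  58.144.0.0/14 (58.144.0.0 - 58.147.255.255) -> Router Y
  58.144.0.0/17 (58.144.0.0 - 58.144.127.255) -> Router U
More-specific entries that do NOT match:
  58.144.78.120/29 (58.144.78.120 - 58.144.78.127) does not contain 58.144.78.254
  59.144.78.240/28 (59.144.78.240 - 59.144.78.255) does not contain 58.144.78.254
  58.144.78.176/28 (58.144.78.176 - 58.144.78.191) does not contain 58.144.78.254
  58.144.78.112/28 (58.144.78.112 - 58.144.78.127) does not contain 58.144.78.254
  58.144.78.224/28 (58.144.78.224 - 58.144.78.239) does not contain 58.144.78.254
  58.144.78.128/26 (58.144.78.128 - 58.144.78.191) does not contain 58.144.78.254
  58.128.76.0/22 (58.128.76.0 - 58.128.79.255) does not contain 58.144.78.254
Longest matching prefix is /17 -> next hop Router U.

Router U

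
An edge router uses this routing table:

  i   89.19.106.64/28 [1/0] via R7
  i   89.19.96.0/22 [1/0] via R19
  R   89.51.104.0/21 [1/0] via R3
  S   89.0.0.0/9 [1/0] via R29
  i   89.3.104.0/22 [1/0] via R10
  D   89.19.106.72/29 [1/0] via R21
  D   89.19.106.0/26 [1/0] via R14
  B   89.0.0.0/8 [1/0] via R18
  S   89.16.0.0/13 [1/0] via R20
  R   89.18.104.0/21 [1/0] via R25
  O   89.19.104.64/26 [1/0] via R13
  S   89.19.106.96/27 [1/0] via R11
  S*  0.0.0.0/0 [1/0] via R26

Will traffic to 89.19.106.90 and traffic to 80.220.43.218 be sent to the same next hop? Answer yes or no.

no

89.19.106.90: longest match 89.16.0.0/13 -> R20
80.220.43.218: longest match 0.0.0.0/0 -> R26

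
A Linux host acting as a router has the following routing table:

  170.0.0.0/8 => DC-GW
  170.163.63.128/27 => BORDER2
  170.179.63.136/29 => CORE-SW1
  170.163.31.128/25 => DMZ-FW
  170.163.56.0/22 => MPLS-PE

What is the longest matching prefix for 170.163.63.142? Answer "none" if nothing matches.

Entries matching 170.163.63.142:
  170.0.0.0/8 (170.0.0.0 - 170.255.255.255)
  170.163.63.128/27 (170.163.63.128 - 170.163.63.159)
Most specific is 170.163.63.128/27.

170.163.63.128/27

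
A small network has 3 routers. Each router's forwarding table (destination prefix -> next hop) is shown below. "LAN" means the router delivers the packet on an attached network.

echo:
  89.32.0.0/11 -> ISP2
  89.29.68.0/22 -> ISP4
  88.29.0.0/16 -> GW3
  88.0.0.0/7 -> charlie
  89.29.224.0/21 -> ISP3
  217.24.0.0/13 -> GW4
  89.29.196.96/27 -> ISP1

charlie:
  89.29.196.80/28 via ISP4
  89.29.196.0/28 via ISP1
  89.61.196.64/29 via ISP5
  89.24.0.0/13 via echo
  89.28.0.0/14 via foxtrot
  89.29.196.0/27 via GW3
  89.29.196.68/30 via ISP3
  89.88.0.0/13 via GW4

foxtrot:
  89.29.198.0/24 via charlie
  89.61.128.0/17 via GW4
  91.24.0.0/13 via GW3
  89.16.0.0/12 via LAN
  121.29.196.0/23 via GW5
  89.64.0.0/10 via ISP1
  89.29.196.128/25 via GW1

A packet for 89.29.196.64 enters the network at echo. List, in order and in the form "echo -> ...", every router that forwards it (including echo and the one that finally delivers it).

At echo: longest match for 89.29.196.64 is 88.0.0.0/7 -> charlie
At charlie: longest match for 89.29.196.64 is 89.28.0.0/14 -> foxtrot
At foxtrot: longest match for 89.29.196.64 is 89.16.0.0/12 -> LAN

echo -> charlie -> foxtrot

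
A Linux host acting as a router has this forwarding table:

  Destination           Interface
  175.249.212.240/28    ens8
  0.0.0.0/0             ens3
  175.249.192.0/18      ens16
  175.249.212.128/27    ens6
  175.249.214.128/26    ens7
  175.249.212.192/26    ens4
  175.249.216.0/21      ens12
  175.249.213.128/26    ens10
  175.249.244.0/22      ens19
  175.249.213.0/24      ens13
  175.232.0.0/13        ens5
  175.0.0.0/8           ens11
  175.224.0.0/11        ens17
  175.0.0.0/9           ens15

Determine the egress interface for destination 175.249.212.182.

Routes whose prefix contains 175.249.212.182:
  0.0.0.0/0 (default, matches everything) -> ens3
  175.0.0.0/8 (175.0.0.0 - 175.255.255.255) -> ens11
  175.224.0.0/11 (175.224.0.0 - 175.255.255.255) -> ens17
  175.249.192.0/18 (175.249.192.0 - 175.249.255.255) -> ens16
More-specific entries that do NOT match:
  175.249.212.240/28 (175.249.212.240 - 175.249.212.255) does not contain 175.249.212.182
  175.249.212.128/27 (175.249.212.128 - 175.249.212.159) does not contain 175.249.212.182
  175.249.214.128/26 (175.249.214.128 - 175.249.214.191) does not contain 175.249.212.182
  175.249.212.192/26 (175.249.212.192 - 175.249.212.255) does not contain 175.249.212.182
  175.249.213.128/26 (175.249.213.128 - 175.249.213.191) does not contain 175.249.212.182
  175.249.213.0/24 (175.249.213.0 - 175.249.213.255) does not contain 175.249.212.182
  175.249.244.0/22 (175.249.244.0 - 175.249.247.255) does not contain 175.249.212.182
  175.249.216.0/21 (175.249.216.0 - 175.249.223.255) does not contain 175.249.212.182
Longest matching prefix is /18 -> interface ens16.

ens16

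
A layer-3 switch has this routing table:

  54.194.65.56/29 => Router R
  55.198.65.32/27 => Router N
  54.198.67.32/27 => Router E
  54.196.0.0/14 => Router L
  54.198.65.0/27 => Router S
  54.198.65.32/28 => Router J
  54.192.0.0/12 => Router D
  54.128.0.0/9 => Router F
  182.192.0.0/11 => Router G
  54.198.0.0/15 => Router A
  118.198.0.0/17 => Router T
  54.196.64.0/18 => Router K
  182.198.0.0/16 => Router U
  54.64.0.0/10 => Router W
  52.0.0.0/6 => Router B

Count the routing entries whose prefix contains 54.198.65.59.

5

Prefixes containing 54.198.65.59:
  52.0.0.0/6 (52.0.0.0 - 55.255.255.255)
  54.128.0.0/9 (54.128.0.0 - 54.255.255.255)
  54.192.0.0/12 (54.192.0.0 - 54.207.255.255)
  54.196.0.0/14 (54.196.0.0 - 54.199.255.255)
  54.198.0.0/15 (54.198.0.0 - 54.199.255.255)
Total matching entries: 5.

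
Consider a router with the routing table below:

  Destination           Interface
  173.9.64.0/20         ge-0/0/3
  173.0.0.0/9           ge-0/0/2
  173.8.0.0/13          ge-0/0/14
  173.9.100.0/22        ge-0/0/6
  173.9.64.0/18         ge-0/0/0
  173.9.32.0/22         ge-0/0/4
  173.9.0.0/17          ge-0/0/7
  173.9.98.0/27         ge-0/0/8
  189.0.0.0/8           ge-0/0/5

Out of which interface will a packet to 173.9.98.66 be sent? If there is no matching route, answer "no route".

ge-0/0/0

Routes whose prefix contains 173.9.98.66:
  173.0.0.0/9 (173.0.0.0 - 173.127.255.255) -> ge-0/0/2
  173.8.0.0/13 (173.8.0.0 - 173.15.255.255) -> ge-0/0/14
  173.9.0.0/17 (173.9.0.0 - 173.9.127.255) -> ge-0/0/7
  173.9.64.0/18 (173.9.64.0 - 173.9.127.255) -> ge-0/0/0
More-specific entries that do NOT match:
  173.9.98.0/27 (173.9.98.0 - 173.9.98.31) does not contain 173.9.98.66
  173.9.100.0/22 (173.9.100.0 - 173.9.103.255) does not contain 173.9.98.66
  173.9.32.0/22 (173.9.32.0 - 173.9.35.255) does not contain 173.9.98.66
  173.9.64.0/20 (173.9.64.0 - 173.9.79.255) does not contain 173.9.98.66
Longest matching prefix is /18 -> interface ge-0/0/0.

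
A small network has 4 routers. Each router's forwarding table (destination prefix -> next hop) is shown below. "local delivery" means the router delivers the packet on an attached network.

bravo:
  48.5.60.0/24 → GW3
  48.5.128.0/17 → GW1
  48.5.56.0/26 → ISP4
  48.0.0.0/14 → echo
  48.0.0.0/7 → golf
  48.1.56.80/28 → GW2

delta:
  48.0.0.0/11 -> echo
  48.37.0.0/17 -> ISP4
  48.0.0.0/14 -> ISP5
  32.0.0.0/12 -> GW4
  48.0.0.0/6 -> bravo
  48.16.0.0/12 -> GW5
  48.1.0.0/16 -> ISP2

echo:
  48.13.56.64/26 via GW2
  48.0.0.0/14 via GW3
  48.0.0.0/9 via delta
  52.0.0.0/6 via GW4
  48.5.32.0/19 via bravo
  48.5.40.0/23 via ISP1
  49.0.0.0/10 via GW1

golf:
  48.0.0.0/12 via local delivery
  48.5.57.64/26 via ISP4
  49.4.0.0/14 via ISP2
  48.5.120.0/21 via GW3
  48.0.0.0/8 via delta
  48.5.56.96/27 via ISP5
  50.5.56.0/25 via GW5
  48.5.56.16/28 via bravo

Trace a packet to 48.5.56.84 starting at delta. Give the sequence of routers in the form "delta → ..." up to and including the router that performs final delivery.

At delta: longest match for 48.5.56.84 is 48.0.0.0/11 -> echo
At echo: longest match for 48.5.56.84 is 48.5.32.0/19 -> bravo
At bravo: longest match for 48.5.56.84 is 48.0.0.0/7 -> golf
At golf: longest match for 48.5.56.84 is 48.0.0.0/12 -> local delivery

delta → echo → bravo → golf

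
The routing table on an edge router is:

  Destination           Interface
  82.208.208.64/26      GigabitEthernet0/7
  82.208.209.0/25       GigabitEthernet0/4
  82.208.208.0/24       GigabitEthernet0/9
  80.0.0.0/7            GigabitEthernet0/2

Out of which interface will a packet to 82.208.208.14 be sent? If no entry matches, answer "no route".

GigabitEthernet0/9

Routes whose prefix contains 82.208.208.14:
  82.208.208.0/24 (82.208.208.0 - 82.208.208.255) -> GigabitEthernet0/9
More-specific entries that do NOT match:
  82.208.208.64/26 (82.208.208.64 - 82.208.208.127) does not contain 82.208.208.14
  82.208.209.0/25 (82.208.209.0 - 82.208.209.127) does not contain 82.208.208.14
Longest matching prefix is /24 -> interface GigabitEthernet0/9.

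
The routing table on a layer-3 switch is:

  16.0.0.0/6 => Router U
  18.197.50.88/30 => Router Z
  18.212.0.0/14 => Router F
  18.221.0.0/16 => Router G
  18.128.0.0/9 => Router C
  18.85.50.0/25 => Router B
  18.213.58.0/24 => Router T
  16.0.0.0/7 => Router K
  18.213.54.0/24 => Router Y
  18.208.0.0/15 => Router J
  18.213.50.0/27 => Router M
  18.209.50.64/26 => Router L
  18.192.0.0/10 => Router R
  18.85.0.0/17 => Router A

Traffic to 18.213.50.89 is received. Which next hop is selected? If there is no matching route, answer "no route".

Router F

Routes whose prefix contains 18.213.50.89:
  16.0.0.0/6 (16.0.0.0 - 19.255.255.255) -> Router U
  18.128.0.0/9 (18.128.0.0 - 18.255.255.255) -> Router C
  18.192.0.0/10 (18.192.0.0 - 18.255.255.255) -> Router R
  18.212.0.0/14 (18.212.0.0 - 18.215.255.255) -> Router F
More-specific entries that do NOT match:
  18.197.50.88/30 (18.197.50.88 - 18.197.50.91) does not contain 18.213.50.89
  18.213.50.0/27 (18.213.50.0 - 18.213.50.31) does not contain 18.213.50.89
  18.209.50.64/26 (18.209.50.64 - 18.209.50.127) does not contain 18.213.50.89
  18.85.50.0/25 (18.85.50.0 - 18.85.50.127) does not contain 18.213.50.89
  18.213.58.0/24 (18.213.58.0 - 18.213.58.255) does not contain 18.213.50.89
  18.213.54.0/24 (18.213.54.0 - 18.213.54.255) does not contain 18.213.50.89
  18.85.0.0/17 (18.85.0.0 - 18.85.127.255) does not contain 18.213.50.89
  18.221.0.0/16 (18.221.0.0 - 18.221.255.255) does not contain 18.213.50.89
  18.208.0.0/15 (18.208.0.0 - 18.209.255.255) does not contain 18.213.50.89
Longest matching prefix is /14 -> next hop Router F.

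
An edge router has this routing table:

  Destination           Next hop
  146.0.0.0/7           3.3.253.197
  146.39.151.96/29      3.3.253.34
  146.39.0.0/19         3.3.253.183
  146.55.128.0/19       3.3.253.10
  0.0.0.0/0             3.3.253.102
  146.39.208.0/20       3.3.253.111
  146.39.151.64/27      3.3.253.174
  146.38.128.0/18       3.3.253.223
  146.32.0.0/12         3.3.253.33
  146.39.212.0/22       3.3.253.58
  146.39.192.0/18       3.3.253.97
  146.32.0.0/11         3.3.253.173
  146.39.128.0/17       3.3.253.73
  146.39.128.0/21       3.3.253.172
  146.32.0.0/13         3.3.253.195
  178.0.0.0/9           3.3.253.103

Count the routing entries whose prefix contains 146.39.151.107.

6

Prefixes containing 146.39.151.107:
  0.0.0.0/0 (default, matches everything)
  146.0.0.0/7 (146.0.0.0 - 147.255.255.255)
  146.32.0.0/11 (146.32.0.0 - 146.63.255.255)
  146.32.0.0/12 (146.32.0.0 - 146.47.255.255)
  146.32.0.0/13 (146.32.0.0 - 146.39.255.255)
  146.39.128.0/17 (146.39.128.0 - 146.39.255.255)
Total matching entries: 6.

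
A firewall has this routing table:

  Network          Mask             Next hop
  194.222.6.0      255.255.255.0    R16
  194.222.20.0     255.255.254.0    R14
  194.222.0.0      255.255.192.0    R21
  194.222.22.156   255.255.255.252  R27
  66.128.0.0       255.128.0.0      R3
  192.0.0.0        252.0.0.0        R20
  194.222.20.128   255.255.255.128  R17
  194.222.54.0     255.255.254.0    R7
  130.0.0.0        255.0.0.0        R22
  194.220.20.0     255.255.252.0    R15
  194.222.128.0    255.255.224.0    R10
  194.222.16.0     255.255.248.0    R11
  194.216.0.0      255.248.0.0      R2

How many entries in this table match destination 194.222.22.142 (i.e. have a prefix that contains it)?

4

Prefixes containing 194.222.22.142:
  192.0.0.0/6 (192.0.0.0 - 195.255.255.255)
  194.216.0.0/13 (194.216.0.0 - 194.223.255.255)
  194.222.0.0/18 (194.222.0.0 - 194.222.63.255)
  194.222.16.0/21 (194.222.16.0 - 194.222.23.255)
Total matching entries: 4.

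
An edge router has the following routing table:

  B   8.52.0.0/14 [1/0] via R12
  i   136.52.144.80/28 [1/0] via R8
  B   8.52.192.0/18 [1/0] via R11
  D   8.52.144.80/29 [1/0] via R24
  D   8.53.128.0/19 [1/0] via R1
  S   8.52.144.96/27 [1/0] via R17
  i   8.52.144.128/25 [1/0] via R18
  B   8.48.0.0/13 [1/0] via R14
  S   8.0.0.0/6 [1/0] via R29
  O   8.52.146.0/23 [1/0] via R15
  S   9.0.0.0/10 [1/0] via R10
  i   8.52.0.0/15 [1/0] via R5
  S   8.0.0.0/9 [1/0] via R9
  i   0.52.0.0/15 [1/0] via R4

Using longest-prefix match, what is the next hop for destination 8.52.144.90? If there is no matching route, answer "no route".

Routes whose prefix contains 8.52.144.90:
  8.0.0.0/6 (8.0.0.0 - 11.255.255.255) -> R29
  8.0.0.0/9 (8.0.0.0 - 8.127.255.255) -> R9
  8.48.0.0/13 (8.48.0.0 - 8.55.255.255) -> R14
  8.52.0.0/14 (8.52.0.0 - 8.55.255.255) -> R12
  8.52.0.0/15 (8.52.0.0 - 8.53.255.255) -> R5
More-specific entries that do NOT match:
  8.52.144.80/29 (8.52.144.80 - 8.52.144.87) does not contain 8.52.144.90
  136.52.144.80/28 (136.52.144.80 - 136.52.144.95) does not contain 8.52.144.90
  8.52.144.96/27 (8.52.144.96 - 8.52.144.127) does not contain 8.52.144.90
  8.52.144.128/25 (8.52.144.128 - 8.52.144.255) does not contain 8.52.144.90
  8.52.146.0/23 (8.52.146.0 - 8.52.147.255) does not contain 8.52.144.90
  8.53.128.0/19 (8.53.128.0 - 8.53.159.255) does not contain 8.52.144.90
  8.52.192.0/18 (8.52.192.0 - 8.52.255.255) does not contain 8.52.144.90
Longest matching prefix is /15 -> next hop R5.

R5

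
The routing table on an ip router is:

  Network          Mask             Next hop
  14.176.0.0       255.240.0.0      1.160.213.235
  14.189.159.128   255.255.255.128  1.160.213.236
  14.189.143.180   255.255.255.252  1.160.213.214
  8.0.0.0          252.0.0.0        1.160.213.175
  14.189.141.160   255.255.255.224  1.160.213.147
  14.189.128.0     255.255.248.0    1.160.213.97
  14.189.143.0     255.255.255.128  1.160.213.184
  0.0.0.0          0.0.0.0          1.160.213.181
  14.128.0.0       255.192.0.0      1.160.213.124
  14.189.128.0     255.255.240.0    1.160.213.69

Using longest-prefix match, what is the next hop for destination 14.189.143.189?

1.160.213.69

Routes whose prefix contains 14.189.143.189:
  0.0.0.0/0 (default, matches everything) -> 1.160.213.181
  14.128.0.0/10 (14.128.0.0 - 14.191.255.255) -> 1.160.213.124
  14.176.0.0/12 (14.176.0.0 - 14.191.255.255) -> 1.160.213.235
  14.189.128.0/20 (14.189.128.0 - 14.189.143.255) -> 1.160.213.69
More-specific entries that do NOT match:
  14.189.143.180/30 (14.189.143.180 - 14.189.143.183) does not contain 14.189.143.189
  14.189.141.160/27 (14.189.141.160 - 14.189.141.191) does not contain 14.189.143.189
  14.189.159.128/25 (14.189.159.128 - 14.189.159.255) does not contain 14.189.143.189
  14.189.143.0/25 (14.189.143.0 - 14.189.143.127) does not contain 14.189.143.189
  14.189.128.0/21 (14.189.128.0 - 14.189.135.255) does not contain 14.189.143.189
Longest matching prefix is /20 -> next hop 1.160.213.69.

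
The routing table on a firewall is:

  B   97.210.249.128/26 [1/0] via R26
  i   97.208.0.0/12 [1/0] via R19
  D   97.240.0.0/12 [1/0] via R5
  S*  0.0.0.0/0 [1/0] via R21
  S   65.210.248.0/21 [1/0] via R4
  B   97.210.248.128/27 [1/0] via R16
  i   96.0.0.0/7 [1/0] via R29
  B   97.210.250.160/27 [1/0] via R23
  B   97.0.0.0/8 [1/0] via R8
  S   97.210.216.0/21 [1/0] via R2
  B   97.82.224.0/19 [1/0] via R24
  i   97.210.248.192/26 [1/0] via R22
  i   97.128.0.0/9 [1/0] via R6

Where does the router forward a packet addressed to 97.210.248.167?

Routes whose prefix contains 97.210.248.167:
  0.0.0.0/0 (default, matches everything) -> R21
  96.0.0.0/7 (96.0.0.0 - 97.255.255.255) -> R29
  97.0.0.0/8 (97.0.0.0 - 97.255.255.255) -> R8
  97.128.0.0/9 (97.128.0.0 - 97.255.255.255) -> R6
  97.208.0.0/12 (97.208.0.0 - 97.223.255.255) -> R19
More-specific entries that do NOT match:
  97.210.248.128/27 (97.210.248.128 - 97.210.248.159) does not contain 97.210.248.167
  97.210.250.160/27 (97.210.250.160 - 97.210.250.191) does not contain 97.210.248.167
  97.210.249.128/26 (97.210.249.128 - 97.210.249.191) does not contain 97.210.248.167
  97.210.248.192/26 (97.210.248.192 - 97.210.248.255) does not contain 97.210.248.167
  65.210.248.0/21 (65.210.248.0 - 65.210.255.255) does not contain 97.210.248.167
  97.210.216.0/21 (97.210.216.0 - 97.210.223.255) does not contain 97.210.248.167
  97.82.224.0/19 (97.82.224.0 - 97.82.255.255) does not contain 97.210.248.167
Longest matching prefix is /12 -> next hop R19.

R19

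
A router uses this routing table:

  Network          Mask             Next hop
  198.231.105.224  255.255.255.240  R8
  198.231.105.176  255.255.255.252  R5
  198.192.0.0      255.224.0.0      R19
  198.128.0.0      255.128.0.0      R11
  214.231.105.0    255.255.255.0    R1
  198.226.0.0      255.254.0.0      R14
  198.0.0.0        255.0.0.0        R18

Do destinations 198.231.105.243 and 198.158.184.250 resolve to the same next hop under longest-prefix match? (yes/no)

yes

198.231.105.243: longest match 198.128.0.0/9 -> R11
198.158.184.250: longest match 198.128.0.0/9 -> R11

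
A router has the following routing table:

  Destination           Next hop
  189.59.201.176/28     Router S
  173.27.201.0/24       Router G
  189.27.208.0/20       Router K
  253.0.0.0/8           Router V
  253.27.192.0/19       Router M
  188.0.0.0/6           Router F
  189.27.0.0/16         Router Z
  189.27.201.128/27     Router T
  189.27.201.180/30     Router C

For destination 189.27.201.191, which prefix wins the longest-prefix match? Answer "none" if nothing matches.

Entries matching 189.27.201.191:
  188.0.0.0/6 (188.0.0.0 - 191.255.255.255)
  189.27.0.0/16 (189.27.0.0 - 189.27.255.255)
Most specific is 189.27.0.0/16.

189.27.0.0/16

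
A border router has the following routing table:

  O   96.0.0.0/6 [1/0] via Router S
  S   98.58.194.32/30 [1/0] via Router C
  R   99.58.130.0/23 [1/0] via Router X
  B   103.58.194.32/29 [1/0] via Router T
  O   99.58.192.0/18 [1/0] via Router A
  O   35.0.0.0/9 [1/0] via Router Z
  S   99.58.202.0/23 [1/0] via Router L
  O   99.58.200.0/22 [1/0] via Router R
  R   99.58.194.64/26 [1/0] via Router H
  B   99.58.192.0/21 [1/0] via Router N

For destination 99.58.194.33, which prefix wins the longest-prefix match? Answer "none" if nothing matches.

Entries matching 99.58.194.33:
  96.0.0.0/6 (96.0.0.0 - 99.255.255.255)
  99.58.192.0/18 (99.58.192.0 - 99.58.255.255)
  99.58.192.0/21 (99.58.192.0 - 99.58.199.255)
Most specific is 99.58.192.0/21.

99.58.192.0/21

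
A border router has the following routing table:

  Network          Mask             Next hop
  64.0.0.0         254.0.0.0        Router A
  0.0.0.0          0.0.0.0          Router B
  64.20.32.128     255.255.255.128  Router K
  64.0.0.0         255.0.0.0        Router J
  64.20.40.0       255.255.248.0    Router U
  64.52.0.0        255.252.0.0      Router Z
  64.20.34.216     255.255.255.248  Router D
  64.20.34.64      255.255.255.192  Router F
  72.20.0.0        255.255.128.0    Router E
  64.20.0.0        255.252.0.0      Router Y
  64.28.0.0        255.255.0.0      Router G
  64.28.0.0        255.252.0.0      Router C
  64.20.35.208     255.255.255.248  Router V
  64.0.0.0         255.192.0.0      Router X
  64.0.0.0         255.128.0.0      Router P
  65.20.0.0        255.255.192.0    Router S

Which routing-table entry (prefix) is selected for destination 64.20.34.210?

Entries matching 64.20.34.210:
  0.0.0.0/0 (default, matches everything)
  64.0.0.0/7 (64.0.0.0 - 65.255.255.255)
  64.0.0.0/8 (64.0.0.0 - 64.255.255.255)
  64.0.0.0/9 (64.0.0.0 - 64.127.255.255)
  64.0.0.0/10 (64.0.0.0 - 64.63.255.255)
  64.20.0.0/14 (64.20.0.0 - 64.23.255.255)
Most specific is 64.20.0.0/14.

64.20.0.0/14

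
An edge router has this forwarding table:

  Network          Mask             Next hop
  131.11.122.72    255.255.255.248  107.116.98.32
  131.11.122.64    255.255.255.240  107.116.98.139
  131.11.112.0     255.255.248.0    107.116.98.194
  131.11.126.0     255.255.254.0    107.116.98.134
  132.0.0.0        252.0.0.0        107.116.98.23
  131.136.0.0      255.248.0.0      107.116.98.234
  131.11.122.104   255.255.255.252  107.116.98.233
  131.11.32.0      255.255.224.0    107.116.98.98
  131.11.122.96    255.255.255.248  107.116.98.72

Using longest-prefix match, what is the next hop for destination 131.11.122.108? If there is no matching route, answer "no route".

No entry's prefix contains 131.11.122.108; there is no default route.

no route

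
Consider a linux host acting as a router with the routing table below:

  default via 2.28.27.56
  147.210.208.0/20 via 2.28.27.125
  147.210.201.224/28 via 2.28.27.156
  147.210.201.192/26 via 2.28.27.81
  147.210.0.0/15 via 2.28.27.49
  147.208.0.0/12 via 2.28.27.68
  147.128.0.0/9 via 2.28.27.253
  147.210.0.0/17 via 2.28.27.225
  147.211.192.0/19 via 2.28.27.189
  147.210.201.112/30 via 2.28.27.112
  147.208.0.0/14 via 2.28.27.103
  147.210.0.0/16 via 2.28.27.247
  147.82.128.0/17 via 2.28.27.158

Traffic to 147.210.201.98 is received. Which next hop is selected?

Routes whose prefix contains 147.210.201.98:
  0.0.0.0/0 (default, matches everything) -> 2.28.27.56
  147.128.0.0/9 (147.128.0.0 - 147.255.255.255) -> 2.28.27.253
  147.208.0.0/12 (147.208.0.0 - 147.223.255.255) -> 2.28.27.68
  147.208.0.0/14 (147.208.0.0 - 147.211.255.255) -> 2.28.27.103
  147.210.0.0/15 (147.210.0.0 - 147.211.255.255) -> 2.28.27.49
  147.210.0.0/16 (147.210.0.0 - 147.210.255.255) -> 2.28.27.247
More-specific entries that do NOT match:
  147.210.201.112/30 (147.210.201.112 - 147.210.201.115) does not contain 147.210.201.98
  147.210.201.224/28 (147.210.201.224 - 147.210.201.239) does not contain 147.210.201.98
  147.210.201.192/26 (147.210.201.192 - 147.210.201.255) does not contain 147.210.201.98
  147.210.208.0/20 (147.210.208.0 - 147.210.223.255) does not contain 147.210.201.98
  147.211.192.0/19 (147.211.192.0 - 147.211.223.255) does not contain 147.210.201.98
  147.210.0.0/17 (147.210.0.0 - 147.210.127.255) does not contain 147.210.201.98
  147.82.128.0/17 (147.82.128.0 - 147.82.255.255) does not contain 147.210.201.98
Longest matching prefix is /16 -> next hop 2.28.27.247.

2.28.27.247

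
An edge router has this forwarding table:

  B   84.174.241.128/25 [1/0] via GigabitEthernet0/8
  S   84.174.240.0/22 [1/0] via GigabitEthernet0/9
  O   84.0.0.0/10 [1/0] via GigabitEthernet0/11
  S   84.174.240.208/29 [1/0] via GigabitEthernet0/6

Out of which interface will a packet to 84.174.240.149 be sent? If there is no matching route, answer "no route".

Routes whose prefix contains 84.174.240.149:
  84.174.240.0/22 (84.174.240.0 - 84.174.243.255) -> GigabitEthernet0/9
More-specific entries that do NOT match:
  84.174.240.208/29 (84.174.240.208 - 84.174.240.215) does not contain 84.174.240.149
  84.174.241.128/25 (84.174.241.128 - 84.174.241.255) does not contain 84.174.240.149
Longest matching prefix is /22 -> interface GigabitEthernet0/9.

GigabitEthernet0/9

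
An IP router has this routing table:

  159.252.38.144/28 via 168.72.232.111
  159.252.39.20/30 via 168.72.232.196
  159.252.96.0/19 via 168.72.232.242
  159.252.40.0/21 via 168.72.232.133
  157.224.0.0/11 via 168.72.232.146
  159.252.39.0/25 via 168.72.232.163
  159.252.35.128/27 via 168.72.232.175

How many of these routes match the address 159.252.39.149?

No listed prefix contains 159.252.39.149.
Total matching entries: 0.

0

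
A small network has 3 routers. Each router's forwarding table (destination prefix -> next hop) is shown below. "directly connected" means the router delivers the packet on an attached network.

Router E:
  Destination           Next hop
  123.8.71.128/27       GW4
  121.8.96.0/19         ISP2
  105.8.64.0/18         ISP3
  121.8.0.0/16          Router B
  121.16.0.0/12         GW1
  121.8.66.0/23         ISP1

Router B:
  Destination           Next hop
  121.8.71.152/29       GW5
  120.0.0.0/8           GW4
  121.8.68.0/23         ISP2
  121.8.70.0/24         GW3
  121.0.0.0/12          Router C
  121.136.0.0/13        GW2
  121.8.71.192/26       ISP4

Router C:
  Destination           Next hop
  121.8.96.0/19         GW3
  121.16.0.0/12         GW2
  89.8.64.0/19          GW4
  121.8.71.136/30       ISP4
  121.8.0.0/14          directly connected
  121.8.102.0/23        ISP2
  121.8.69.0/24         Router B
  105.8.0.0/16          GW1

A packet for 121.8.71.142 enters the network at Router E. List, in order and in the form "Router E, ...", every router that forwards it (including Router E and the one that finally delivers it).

At Router E: longest match for 121.8.71.142 is 121.8.0.0/16 -> Router B
At Router B: longest match for 121.8.71.142 is 121.0.0.0/12 -> Router C
At Router C: longest match for 121.8.71.142 is 121.8.0.0/14 -> directly connected

Router E, Router B, Router C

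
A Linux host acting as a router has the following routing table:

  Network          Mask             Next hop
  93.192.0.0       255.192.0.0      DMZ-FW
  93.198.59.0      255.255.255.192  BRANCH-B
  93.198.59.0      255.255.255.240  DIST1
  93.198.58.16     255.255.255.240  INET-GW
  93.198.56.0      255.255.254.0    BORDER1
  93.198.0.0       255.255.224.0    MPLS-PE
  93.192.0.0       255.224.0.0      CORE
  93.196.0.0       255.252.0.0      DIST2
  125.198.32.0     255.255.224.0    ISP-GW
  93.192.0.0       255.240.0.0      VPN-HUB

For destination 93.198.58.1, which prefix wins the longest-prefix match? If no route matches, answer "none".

93.196.0.0/14

Entries matching 93.198.58.1:
  93.192.0.0/10 (93.192.0.0 - 93.255.255.255)
  93.192.0.0/11 (93.192.0.0 - 93.223.255.255)
  93.192.0.0/12 (93.192.0.0 - 93.207.255.255)
  93.196.0.0/14 (93.196.0.0 - 93.199.255.255)
Most specific is 93.196.0.0/14.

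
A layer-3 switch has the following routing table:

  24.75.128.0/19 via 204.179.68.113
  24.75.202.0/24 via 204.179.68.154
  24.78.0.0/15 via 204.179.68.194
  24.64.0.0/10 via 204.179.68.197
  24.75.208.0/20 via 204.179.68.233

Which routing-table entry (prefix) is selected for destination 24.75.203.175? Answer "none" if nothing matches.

24.64.0.0/10

Entries matching 24.75.203.175:
  24.64.0.0/10 (24.64.0.0 - 24.127.255.255)
Most specific is 24.64.0.0/10.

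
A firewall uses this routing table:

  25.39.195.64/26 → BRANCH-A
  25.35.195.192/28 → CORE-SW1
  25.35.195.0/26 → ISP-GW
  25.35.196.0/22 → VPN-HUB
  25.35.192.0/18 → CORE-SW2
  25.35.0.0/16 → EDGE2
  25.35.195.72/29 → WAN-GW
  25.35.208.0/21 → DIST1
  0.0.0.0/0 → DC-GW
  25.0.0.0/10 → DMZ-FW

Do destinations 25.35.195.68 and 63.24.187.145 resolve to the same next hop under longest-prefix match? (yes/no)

25.35.195.68: longest match 25.35.192.0/18 -> CORE-SW2
63.24.187.145: longest match 0.0.0.0/0 -> DC-GW

no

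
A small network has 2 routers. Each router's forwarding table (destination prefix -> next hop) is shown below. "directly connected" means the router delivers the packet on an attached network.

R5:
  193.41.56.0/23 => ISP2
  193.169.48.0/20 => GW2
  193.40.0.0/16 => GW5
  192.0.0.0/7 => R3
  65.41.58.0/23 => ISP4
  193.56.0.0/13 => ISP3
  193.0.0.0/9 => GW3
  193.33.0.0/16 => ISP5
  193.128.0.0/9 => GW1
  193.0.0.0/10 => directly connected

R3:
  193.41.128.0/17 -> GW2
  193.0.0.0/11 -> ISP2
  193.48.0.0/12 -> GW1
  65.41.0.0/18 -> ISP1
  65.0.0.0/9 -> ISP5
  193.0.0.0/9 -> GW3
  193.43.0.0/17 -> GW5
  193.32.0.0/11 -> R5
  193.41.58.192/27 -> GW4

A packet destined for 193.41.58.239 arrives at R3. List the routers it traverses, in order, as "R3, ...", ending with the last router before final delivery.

R3, R5

At R3: longest match for 193.41.58.239 is 193.32.0.0/11 -> R5
At R5: longest match for 193.41.58.239 is 193.0.0.0/10 -> directly connected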